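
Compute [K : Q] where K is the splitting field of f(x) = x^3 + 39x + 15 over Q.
[K : Q] = 6

By the rational root test, any rational root of the monic integer polynomial f(x) = x^3 + 39x + 15 must be an integer dividing the constant term 15, i.e. one of ±{1, 3, 5, 15}. Evaluating: f(1) = 55, f(-1) = -25, f(3) = 159, f(-3) = -129, f(5) = 335, f(-5) = -305, f(15) = 3975, f(-15) = -3945; none is 0, so f has no rational root and is therefore irreducible over Q (a cubic with no linear factor over a field is irreducible). For an irreducible cubic, the Galois group is A_3 or S_3 according as the discriminant disc(f) = -4a^3 - 27b^2 = -4·(39)^3 - 27·(15)^2 = -243351 is or is not a square in Q. Here disc(f) = -243351 is not a perfect square in Q, so the Galois group of f over Q is not contained in A_3 and must be all of S_3. The splitting field has degree |S_3| = 6 over Q, so [K : Q] = 6.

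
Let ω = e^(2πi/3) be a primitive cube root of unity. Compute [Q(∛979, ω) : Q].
[Q(∛979, ω) : Q] = 6

[Q(∛979):Q] = 3 (min poly x^3 - 979, irreducible since 979 is not a perfect cube). [Q(ω):Q] = 2 (min poly x^2 + x + 1). Since Q(∛979) ⊂ R and ω ∉ R, we have ω ∉ Q(∛979), so x^2 + x + 1 remains irreducible over Q(∛979) and [Q(∛979, ω) : Q(∛979)] = 2. By the tower law, [Q(∛979, ω) : Q] = 3 · 2 = 6. (In fact Q(∛979, ω) is the splitting field of x^3 - 979 over Q.)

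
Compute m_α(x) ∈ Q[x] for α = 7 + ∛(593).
m_α(x) = x^3 - 21x^2 + 147x - 936

Set β = α - 7 = ∛(593), so β^3 = 593. Then (α - 7)^3 - 593 = 0, i.e. α is a root of g(x) = (x - 7)^3 - 593 = x^3 - 21x^2 + 147x - 936. Since g(x) = h(x - 7) where h(x) = x^3 - 593, and h is irreducible over Q (because 593 is not a perfect cube, so h has no rational root, and a monic cubic with no rational root is irreducible), g is also irreducible (irreducibility is preserved under the substitution x → x - 7). Hence m_α(x) = x^3 - 21x^2 + 147x - 936.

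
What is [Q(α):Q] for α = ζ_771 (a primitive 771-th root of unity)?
[Q(α):Q] = 512

The minimal polynomial of ζ_771 over Q is the 771-th cyclotomic polynomial Φ_771(x), which is irreducible over Q and has degree φ(771) = 512. Hence [Q(α):Q] = φ(771) = 512.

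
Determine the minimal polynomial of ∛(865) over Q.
m_α(x) = x^3 - 865

α satisfies α^3 = 865, so x^3 - 865 annihilates α. By the rational root test, a rational root p/q (in lowest terms) of x^3 - 865 would satisfy p^3 = 865 q^3, forcing q = 1 and p^3 = 865; but 865 is not a perfect cube, contradiction. A monic cubic over Q with no rational root is irreducible (any nontrivial factorization would include a linear factor). Hence x^3 - 865 is the minimal polynomial of α, and in particular [Q(α):Q] = 3.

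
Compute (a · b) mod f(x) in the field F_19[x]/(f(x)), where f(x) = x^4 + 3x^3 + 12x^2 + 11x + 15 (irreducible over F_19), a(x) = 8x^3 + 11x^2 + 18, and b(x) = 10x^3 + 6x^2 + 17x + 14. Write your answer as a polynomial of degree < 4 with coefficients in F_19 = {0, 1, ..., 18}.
a · b ≡ 10x^3 + 9x^2 + 5x + 9 (mod f(x))

Multiply in F_19[x]: a(x)·b(x) = (8x^3 + 11x^2 + 18)·(10x^3 + 6x^2 + 17x + 14) = 4x^6 + 6x^5 + 12x^4 + 4x^3 + 15x^2 + 2x + 5. This has degree ≥ 4, so divide by f(x) over F_19: 4x^6 + 6x^5 + 12x^4 + 4x^3 + 15x^2 + 2x + 5 = (4x^2 + 13x + 1)·(x^4 + 3x^3 + 12x^2 + 11x + 15) + (10x^3 + 9x^2 + 5x + 9). Hence a·b ≡ 10x^3 + 9x^2 + 5x + 9 (mod f). (F_19[x]/(f) is a field with 19^4 = 130321 elements since f is irreducible of degree 4.)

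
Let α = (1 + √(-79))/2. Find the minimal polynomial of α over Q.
m_α(x) = x^2 - x + 20

From 2α - 1 = √(-79), squaring gives (2α - 1)^2 = -79, i.e. 4α^2 - 4α + 1 = -79, so α^2 - α + (1 + 79)/4 = 0. Since -79 ≡ 1 (mod 4), (1 + 79)/4 = 20 ∈ Z. The polynomial x^2 - x + 20 has discriminant 1 - 4·(20) = -79, which is not a perfect square in Q (d = -79 is squarefree and ≠ 1), so x^2 - x + 20 is irreducible over Q. It is the minimal polynomial of α.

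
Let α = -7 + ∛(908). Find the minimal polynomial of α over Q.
m_α(x) = x^3 + 21x^2 + 147x - 565

Set β = α + 7 = ∛(908), so β^3 = 908. Then (α + 7)^3 - 908 = 0, i.e. α is a root of g(x) = (x + 7)^3 - 908 = x^3 + 21x^2 + 147x - 565. Since g(x) = h(x + 7) where h(x) = x^3 - 908, and h is irreducible over Q (because 908 is not a perfect cube, so h has no rational root, and a monic cubic with no rational root is irreducible), g is also irreducible (irreducibility is preserved under the substitution x → x + 7). Hence m_α(x) = x^3 + 21x^2 + 147x - 565.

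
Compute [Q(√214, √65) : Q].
[Q(√214, √65) : Q] = 4

[Q(√214):Q] = 2 (min poly x^2 - 214, irreducible since 214 is squarefree > 1). For the top step, suppose √65 ∈ Q(√214), say √65 = c + d√214 with c, d ∈ Q. Squaring: 65 = c^2 + 214d^2 + 2cd√214. Since √214 ∉ Q this forces 2cd = 0. If d = 0 then √65 = c ∈ Q, contradicting 65 squarefree > 1. If c = 0 then 65 = 214d^2, so 214·65 = (214d)^2 is a perfect square in Q — but 214·65 = 13910 is not a perfect square (since 214 and 65 are distinct squarefree integers). Contradiction. Hence √65 ∉ Q(√214), so x^2 - 65 stays irreducible over Q(√214) and [Q(√214, √65) : Q(√214)] = 2. By the tower law, [Q(√214, √65) : Q] = 2 · 2 = 4.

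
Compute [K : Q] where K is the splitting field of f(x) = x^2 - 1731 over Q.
[K : Q] = 2

f(x) = x^2 - 1731 factors as (x - √1731)(x + √1731). The splitting field is K = Q(√1731). Since 1731 is squarefree and > 1, it is not a perfect square, so x^2 - 1731 is irreducible over Q and [Q(√1731) : Q] = 2. Hence [K : Q] = 2.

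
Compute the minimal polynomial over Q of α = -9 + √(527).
m_α(x) = x^2 + 18x - 446

From α + 9 = √(527), squaring gives (α + 9)^2 = 527, i.e. α^2 + 18α + 81 = 527, so α^2 + 18α - 446 = 0. The discriminant of x^2 + 18x - 446 is (18)^2 - 4·(-446) = 324 + 1784 = 2108, and 4·(527) is not a perfect square in Q since 527 is squarefree and ≠ 1. Hence x^2 + 18x - 446 is irreducible over Q and is the minimal polynomial of α.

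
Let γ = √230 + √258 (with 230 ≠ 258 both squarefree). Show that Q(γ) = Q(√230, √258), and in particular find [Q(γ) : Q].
[Q(γ) : Q] = 4 (equivalently, Q(γ) = Q(√230, √258))

Obviously Q(γ) ⊆ Q(√230, √258), and [Q(√230, √258):Q] = 4 (since 230, 258 are distinct squarefree integers > 1 with 59340 not a perfect square). To show equality we compute the minimal polynomial of γ. From γ = √230 + √258: γ^2 = 230 + 2√(59340) + 258 = 488 + 2√(59340), so γ^2 - 488 = 2√(59340); squaring, (γ^2 - 488)^2 = 4·59340, i.e. γ^4 - 976γ^2 + 238144 - 237360 = 0, i.e. γ^4 - 976γ^2 + 784 = 0. So γ is a root of x^4 - 976x^2 + 784. This polynomial is irreducible over Q: it has no rational root (each ±√230 ± √258 is irrational), and any factorization into two quadratics over Q would force √(59340) ∈ Q (pairing opposite roots) or √230, √258 ∈ Q (other pairings), all impossible. Hence [Q(γ):Q] = 4 = [Q(√230, √258):Q], so Q(γ) = Q(√230, √258).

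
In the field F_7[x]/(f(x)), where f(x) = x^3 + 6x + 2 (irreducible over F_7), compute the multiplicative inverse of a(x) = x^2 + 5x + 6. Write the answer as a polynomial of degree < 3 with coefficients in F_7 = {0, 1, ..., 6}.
a(x)^(-1) ≡ x^2 + 6x + 5 (mod f(x))

Since f is irreducible over F_7, F_7[x]/(f) is a field and a(x) ≠ 0 has an inverse. Apply the extended Euclidean algorithm to f(x) and a(x) in F_7[x]: f(x) = (x + 2)·a(x) + (4x + 4);  a(x) = (2x + 1)·(4x + 4) + (2). The last nonzero remainder is the constant 2 = gcd(f, a) in F_7. Back-substituting through the division chain expresses 2 = s(x)·a(x) + t(x)·f(x) with s(x) ≡ 2x^2 + 5x + 3 (mod f), so (2x^2 + 5x + 3)·a(x) ≡ 2 (mod f). Multiplying by 2^(-1) ≡ 4 in F_7 gives a(x)^(-1) ≡ 4·(2x^2 + 5x + 3) ≡ x^2 + 6x + 5 (mod f). Check: (x^2 + 5x + 6)·(x^2 + 6x + 5) = x^4 + 4x^3 + 6x^2 + 5x + 2 ≡ 1 (mod x^3 + 6x + 2).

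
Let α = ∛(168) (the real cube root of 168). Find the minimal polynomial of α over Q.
m_α(x) = x^3 - 168

α satisfies α^3 = 168, so x^3 - 168 annihilates α. By the rational root test, a rational root p/q (in lowest terms) of x^3 - 168 would satisfy p^3 = 168 q^3, forcing q = 1 and p^3 = 168; but 168 is not a perfect cube, contradiction. A monic cubic over Q with no rational root is irreducible (any nontrivial factorization would include a linear factor). Hence x^3 - 168 is the minimal polynomial of α, and in particular [Q(α):Q] = 3.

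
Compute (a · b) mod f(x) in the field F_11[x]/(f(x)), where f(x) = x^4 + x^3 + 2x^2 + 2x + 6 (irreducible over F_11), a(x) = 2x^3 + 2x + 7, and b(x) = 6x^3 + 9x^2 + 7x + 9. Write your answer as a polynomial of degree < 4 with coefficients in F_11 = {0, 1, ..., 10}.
a · b ≡ 2x^3 + x^2 + 6x + 10 (mod f(x))

Multiply in F_11[x]: a(x)·b(x) = (2x^3 + 2x + 7)·(6x^3 + 9x^2 + 7x + 9) = x^6 + 7x^5 + 4x^4 + x^3 + x + 8. This has degree ≥ 4, so divide by f(x) over F_11: x^6 + 7x^5 + 4x^4 + x^3 + x + 8 = (x^2 + 6x + 7)·(x^4 + x^3 + 2x^2 + 2x + 6) + (2x^3 + x^2 + 6x + 10). Hence a·b ≡ 2x^3 + x^2 + 6x + 10 (mod f). (F_11[x]/(f) is a field with 11^4 = 14641 elements since f is irreducible of degree 4.)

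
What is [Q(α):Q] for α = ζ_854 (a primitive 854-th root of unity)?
[Q(α):Q] = 360

The minimal polynomial of ζ_854 over Q is the 854-th cyclotomic polynomial Φ_854(x), which is irreducible over Q and has degree φ(854) = 360. Hence [Q(α):Q] = φ(854) = 360.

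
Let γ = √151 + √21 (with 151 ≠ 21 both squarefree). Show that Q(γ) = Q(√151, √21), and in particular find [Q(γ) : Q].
[Q(γ) : Q] = 4 (equivalently, Q(γ) = Q(√151, √21))

Obviously Q(γ) ⊆ Q(√151, √21), and [Q(√151, √21):Q] = 4 (since 151, 21 are distinct squarefree integers > 1 with 3171 not a perfect square). To show equality we compute the minimal polynomial of γ. From γ = √151 + √21: γ^2 = 151 + 2√(3171) + 21 = 172 + 2√(3171), so γ^2 - 172 = 2√(3171); squaring, (γ^2 - 172)^2 = 4·3171, i.e. γ^4 - 344γ^2 + 29584 - 12684 = 0, i.e. γ^4 - 344γ^2 + 16900 = 0. So γ is a root of x^4 - 344x^2 + 16900. This polynomial is irreducible over Q: it has no rational root (each ±√151 ± √21 is irrational), and any factorization into two quadratics over Q would force √(3171) ∈ Q (pairing opposite roots) or √151, √21 ∈ Q (other pairings), all impossible. Hence [Q(γ):Q] = 4 = [Q(√151, √21):Q], so Q(γ) = Q(√151, √21).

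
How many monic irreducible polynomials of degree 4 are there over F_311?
There are 2338713780 monic irreducible polynomials of degree 4 over F_311

Each element of F_{311^4} that lies in no proper subfield is a root of exactly one monic irreducible of degree 4 over F_311, and each such polynomial has 4 distinct roots in F_{311^4}. By Möbius inversion the count is N_311(4) = (1/4) Σ_{d|4} μ(4/d) · 311^d = (1/4)(μ(4)·311^1 + μ(2)·311^2 + μ(1)·311^4) = 9354855120/4 = 2338713780.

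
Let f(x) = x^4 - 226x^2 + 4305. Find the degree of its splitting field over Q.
[K : Q] = 4

Solving the quadratic in x^2: x^2 = (226 ± √(226^2 - 4·4305))/2 = (226 ± √33856)/2 = (226 ± 184)/2, giving x^2 = 205 or x^2 = 21. So f(x) = (x^2 - 205)(x^2 - 21) and the roots of f are ±√205, ±√21. Hence the splitting field is K = Q(√205, √21). Since 205 and 21 are distinct squarefree integers > 1, their product 4305 is not a perfect square, so √21 ∉ Q(√205). By the tower law [K:Q] = [Q(√205,√21):Q(√205)] · [Q(√205):Q] = 2 · 2 = 4.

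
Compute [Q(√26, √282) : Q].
[Q(√26, √282) : Q] = 4

[Q(√26):Q] = 2 (min poly x^2 - 26, irreducible since 26 is squarefree > 1). For the top step, suppose √282 ∈ Q(√26), say √282 = c + d√26 with c, d ∈ Q. Squaring: 282 = c^2 + 26d^2 + 2cd√26. Since √26 ∉ Q this forces 2cd = 0. If d = 0 then √282 = c ∈ Q, contradicting 282 squarefree > 1. If c = 0 then 282 = 26d^2, so 26·282 = (26d)^2 is a perfect square in Q — but 26·282 = 7332 is not a perfect square (since 26 and 282 are distinct squarefree integers). Contradiction. Hence √282 ∉ Q(√26), so x^2 - 282 stays irreducible over Q(√26) and [Q(√26, √282) : Q(√26)] = 2. By the tower law, [Q(√26, √282) : Q] = 2 · 2 = 4.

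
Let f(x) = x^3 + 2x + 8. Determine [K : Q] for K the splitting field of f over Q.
[K : Q] = 6

By the rational root test, any rational root of the monic integer polynomial f(x) = x^3 + 2x + 8 must be an integer dividing the constant term 8, i.e. one of ±{1, 2, 4, 8}. Evaluating: f(1) = 11, f(-1) = 5, f(2) = 20, f(-2) = -4, f(4) = 80, f(-4) = -64, f(8) = 536, f(-8) = -520; none is 0, so f has no rational root and is therefore irreducible over Q (a cubic with no linear factor over a field is irreducible). For an irreducible cubic, the Galois group is A_3 or S_3 according as the discriminant disc(f) = -4a^3 - 27b^2 = -4·(2)^3 - 27·(8)^2 = -1760 is or is not a square in Q. Here disc(f) = -1760 is not a perfect square in Q, so the Galois group of f over Q is not contained in A_3 and must be all of S_3. The splitting field has degree |S_3| = 6 over Q, so [K : Q] = 6.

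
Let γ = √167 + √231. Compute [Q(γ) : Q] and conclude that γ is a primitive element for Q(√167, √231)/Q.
[Q(γ) : Q] = 4 (equivalently, Q(γ) = Q(√167, √231))

Obviously Q(γ) ⊆ Q(√167, √231), and [Q(√167, √231):Q] = 4 (since 167, 231 are distinct squarefree integers > 1 with 38577 not a perfect square). To show equality we compute the minimal polynomial of γ. From γ = √167 + √231: γ^2 = 167 + 2√(38577) + 231 = 398 + 2√(38577), so γ^2 - 398 = 2√(38577); squaring, (γ^2 - 398)^2 = 4·38577, i.e. γ^4 - 796γ^2 + 158404 - 154308 = 0, i.e. γ^4 - 796γ^2 + 4096 = 0. So γ is a root of x^4 - 796x^2 + 4096. This polynomial is irreducible over Q: it has no rational root (each ±√167 ± √231 is irrational), and any factorization into two quadratics over Q would force √(38577) ∈ Q (pairing opposite roots) or √167, √231 ∈ Q (other pairings), all impossible. Hence [Q(γ):Q] = 4 = [Q(√167, √231):Q], so Q(γ) = Q(√167, √231).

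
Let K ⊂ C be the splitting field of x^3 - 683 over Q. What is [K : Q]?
[K : Q] = 6

The roots of x^3 - 683 are ∛683, ω∛683, ω^2∛683 where ω = e^(2πi/3) is a primitive cube root of unity, so K = Q(∛683, ω). Now [Q(∛683):Q] = 3 (since 683 is not a perfect cube, x^3 - 683 is irreducible) and [Q(ω):Q] = 2. Both 2 and 3 divide [K:Q], and [K:Q] ≤ 3·2 = 6, so [K:Q] = 6. (Equivalently: Q(∛683) ⊂ R but ω ∉ R, so [K : Q(∛683)] = 2.)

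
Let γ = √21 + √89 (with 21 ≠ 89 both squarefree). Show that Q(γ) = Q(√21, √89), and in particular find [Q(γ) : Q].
[Q(γ) : Q] = 4 (equivalently, Q(γ) = Q(√21, √89))

Obviously Q(γ) ⊆ Q(√21, √89), and [Q(√21, √89):Q] = 4 (since 21, 89 are distinct squarefree integers > 1 with 1869 not a perfect square). To show equality we compute the minimal polynomial of γ. From γ = √21 + √89: γ^2 = 21 + 2√(1869) + 89 = 110 + 2√(1869), so γ^2 - 110 = 2√(1869); squaring, (γ^2 - 110)^2 = 4·1869, i.e. γ^4 - 220γ^2 + 12100 - 7476 = 0, i.e. γ^4 - 220γ^2 + 4624 = 0. So γ is a root of x^4 - 220x^2 + 4624. This polynomial is irreducible over Q: it has no rational root (each ±√21 ± √89 is irrational), and any factorization into two quadratics over Q would force √(1869) ∈ Q (pairing opposite roots) or √21, √89 ∈ Q (other pairings), all impossible. Hence [Q(γ):Q] = 4 = [Q(√21, √89):Q], so Q(γ) = Q(√21, √89).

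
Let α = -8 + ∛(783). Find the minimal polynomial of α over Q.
m_α(x) = x^3 + 24x^2 + 192x - 271

Set β = α + 8 = ∛(783), so β^3 = 783. Then (α + 8)^3 - 783 = 0, i.e. α is a root of g(x) = (x + 8)^3 - 783 = x^3 + 24x^2 + 192x - 271. Since g(x) = h(x + 8) where h(x) = x^3 - 783, and h is irreducible over Q (because 783 is not a perfect cube, so h has no rational root, and a monic cubic with no rational root is irreducible), g is also irreducible (irreducibility is preserved under the substitution x → x + 8). Hence m_α(x) = x^3 + 24x^2 + 192x - 271.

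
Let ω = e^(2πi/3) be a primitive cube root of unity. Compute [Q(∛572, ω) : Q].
[Q(∛572, ω) : Q] = 6

[Q(∛572):Q] = 3 (min poly x^3 - 572, irreducible since 572 is not a perfect cube). [Q(ω):Q] = 2 (min poly x^2 + x + 1). Since Q(∛572) ⊂ R and ω ∉ R, we have ω ∉ Q(∛572), so x^2 + x + 1 remains irreducible over Q(∛572) and [Q(∛572, ω) : Q(∛572)] = 2. By the tower law, [Q(∛572, ω) : Q] = 3 · 2 = 6. (In fact Q(∛572, ω) is the splitting field of x^3 - 572 over Q.)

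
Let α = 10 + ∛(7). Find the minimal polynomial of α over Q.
m_α(x) = x^3 - 30x^2 + 300x - 1007

Set β = α - 10 = ∛(7), so β^3 = 7. Then (α - 10)^3 - 7 = 0, i.e. α is a root of g(x) = (x - 10)^3 - 7 = x^3 - 30x^2 + 300x - 1007. Since g(x) = h(x - 10) where h(x) = x^3 - 7, and h is irreducible over Q (because 7 is not a perfect cube, so h has no rational root, and a monic cubic with no rational root is irreducible), g is also irreducible (irreducibility is preserved under the substitution x → x - 10). Hence m_α(x) = x^3 - 30x^2 + 300x - 1007.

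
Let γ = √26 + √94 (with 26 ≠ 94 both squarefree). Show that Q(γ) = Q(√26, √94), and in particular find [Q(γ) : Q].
[Q(γ) : Q] = 4 (equivalently, Q(γ) = Q(√26, √94))

Obviously Q(γ) ⊆ Q(√26, √94), and [Q(√26, √94):Q] = 4 (since 26, 94 are distinct squarefree integers > 1 with 2444 not a perfect square). To show equality we compute the minimal polynomial of γ. From γ = √26 + √94: γ^2 = 26 + 2√(2444) + 94 = 120 + 2√(2444), so γ^2 - 120 = 2√(2444); squaring, (γ^2 - 120)^2 = 4·2444, i.e. γ^4 - 240γ^2 + 14400 - 9776 = 0, i.e. γ^4 - 240γ^2 + 4624 = 0. So γ is a root of x^4 - 240x^2 + 4624. This polynomial is irreducible over Q: it has no rational root (each ±√26 ± √94 is irrational), and any factorization into two quadratics over Q would force √(2444) ∈ Q (pairing opposite roots) or √26, √94 ∈ Q (other pairings), all impossible. Hence [Q(γ):Q] = 4 = [Q(√26, √94):Q], so Q(γ) = Q(√26, √94).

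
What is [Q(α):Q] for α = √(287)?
[Q(α):Q] = 2

[Q(α):Q] equals the degree of the minimal polynomial of α. Here α^2 = 287 and x^2 - 287 is irreducible (d = 287 is squarefree, ≠ 1, hence not a square), so deg(m_α) = 2. Thus [Q(α):Q] = 2.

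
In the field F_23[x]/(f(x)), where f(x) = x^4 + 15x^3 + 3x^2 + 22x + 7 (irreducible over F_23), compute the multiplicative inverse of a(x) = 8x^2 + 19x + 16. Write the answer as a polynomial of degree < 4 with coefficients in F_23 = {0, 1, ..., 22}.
a(x)^(-1) ≡ x^3 + 9x^2 + 19 (mod f(x))

Since f is irreducible over F_23, F_23[x]/(f) is a field and a(x) ≠ 0 has an inverse. Apply the extended Euclidean algorithm to f(x) and a(x) in F_23[x]: f(x) = (3x^2 + 12x + 9)·a(x) + (4x + 1);  a(x) = (2x + 10)·(4x + 1) + (6). The last nonzero remainder is the constant 6 = gcd(f, a) in F_23. Back-substituting through the division chain expresses 6 = s(x)·a(x) + t(x)·f(x) with s(x) ≡ 6x^3 + 8x^2 + 22 (mod f), so (6x^3 + 8x^2 + 22)·a(x) ≡ 6 (mod f). Multiplying by 6^(-1) ≡ 4 in F_23 gives a(x)^(-1) ≡ 4·(6x^3 + 8x^2 + 22) ≡ x^3 + 9x^2 + 19 (mod f). Check: (8x^2 + 19x + 16)·(x^3 + 9x^2 + 19) = 8x^5 + 22x^4 + 3x^3 + 20x^2 + 16x + 5 ≡ 1 (mod x^4 + 15x^3 + 3x^2 + 22x + 7).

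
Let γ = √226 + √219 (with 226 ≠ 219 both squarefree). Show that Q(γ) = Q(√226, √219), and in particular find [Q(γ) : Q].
[Q(γ) : Q] = 4 (equivalently, Q(γ) = Q(√226, √219))

Obviously Q(γ) ⊆ Q(√226, √219), and [Q(√226, √219):Q] = 4 (since 226, 219 are distinct squarefree integers > 1 with 49494 not a perfect square). To show equality we compute the minimal polynomial of γ. From γ = √226 + √219: γ^2 = 226 + 2√(49494) + 219 = 445 + 2√(49494), so γ^2 - 445 = 2√(49494); squaring, (γ^2 - 445)^2 = 4·49494, i.e. γ^4 - 890γ^2 + 198025 - 197976 = 0, i.e. γ^4 - 890γ^2 + 49 = 0. So γ is a root of x^4 - 890x^2 + 49. This polynomial is irreducible over Q: it has no rational root (each ±√226 ± √219 is irrational), and any factorization into two quadratics over Q would force √(49494) ∈ Q (pairing opposite roots) or √226, √219 ∈ Q (other pairings), all impossible. Hence [Q(γ):Q] = 4 = [Q(√226, √219):Q], so Q(γ) = Q(√226, √219).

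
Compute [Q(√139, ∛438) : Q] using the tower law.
[Q(√139, ∛438) : Q] = 6

Let L = Q(√139, ∛438). Since Q(√139) ⊂ L and [Q(√139):Q] = 2, the tower law gives 2 | [L:Q]. Likewise Q(∛438) ⊂ L with [Q(∛438):Q] = 3 (because 438 is not a perfect cube), so 3 | [L:Q]. As gcd(2,3) = 1, [L:Q] is divisible by 6. Conversely L is generated over Q by √139 and ∛438, so [L:Q] ≤ 2·3 = 6. Therefore [Q(√139, ∛438) : Q] = 6.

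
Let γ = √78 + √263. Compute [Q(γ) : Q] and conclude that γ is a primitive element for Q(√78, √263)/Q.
[Q(γ) : Q] = 4 (equivalently, Q(γ) = Q(√78, √263))

Obviously Q(γ) ⊆ Q(√78, √263), and [Q(√78, √263):Q] = 4 (since 78, 263 are distinct squarefree integers > 1 with 20514 not a perfect square). To show equality we compute the minimal polynomial of γ. From γ = √78 + √263: γ^2 = 78 + 2√(20514) + 263 = 341 + 2√(20514), so γ^2 - 341 = 2√(20514); squaring, (γ^2 - 341)^2 = 4·20514, i.e. γ^4 - 682γ^2 + 116281 - 82056 = 0, i.e. γ^4 - 682γ^2 + 34225 = 0. So γ is a root of x^4 - 682x^2 + 34225. This polynomial is irreducible over Q: it has no rational root (each ±√78 ± √263 is irrational), and any factorization into two quadratics over Q would force √(20514) ∈ Q (pairing opposite roots) or √78, √263 ∈ Q (other pairings), all impossible. Hence [Q(γ):Q] = 4 = [Q(√78, √263):Q], so Q(γ) = Q(√78, √263).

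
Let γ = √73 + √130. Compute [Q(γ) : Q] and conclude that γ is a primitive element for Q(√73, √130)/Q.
[Q(γ) : Q] = 4 (equivalently, Q(γ) = Q(√73, √130))

Obviously Q(γ) ⊆ Q(√73, √130), and [Q(√73, √130):Q] = 4 (since 73, 130 are distinct squarefree integers > 1 with 9490 not a perfect square). To show equality we compute the minimal polynomial of γ. From γ = √73 + √130: γ^2 = 73 + 2√(9490) + 130 = 203 + 2√(9490), so γ^2 - 203 = 2√(9490); squaring, (γ^2 - 203)^2 = 4·9490, i.e. γ^4 - 406γ^2 + 41209 - 37960 = 0, i.e. γ^4 - 406γ^2 + 3249 = 0. So γ is a root of x^4 - 406x^2 + 3249. This polynomial is irreducible over Q: it has no rational root (each ±√73 ± √130 is irrational), and any factorization into two quadratics over Q would force √(9490) ∈ Q (pairing opposite roots) or √73, √130 ∈ Q (other pairings), all impossible. Hence [Q(γ):Q] = 4 = [Q(√73, √130):Q], so Q(γ) = Q(√73, √130).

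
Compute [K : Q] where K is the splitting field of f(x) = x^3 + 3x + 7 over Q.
[K : Q] = 6

By the rational root test, any rational root of the monic integer polynomial f(x) = x^3 + 3x + 7 must be an integer dividing the constant term 7, i.e. one of ±{1, 7}. Evaluating: f(1) = 11, f(-1) = 3, f(7) = 371, f(-7) = -357; none is 0, so f has no rational root and is therefore irreducible over Q (a cubic with no linear factor over a field is irreducible). For an irreducible cubic, the Galois group is A_3 or S_3 according as the discriminant disc(f) = -4a^3 - 27b^2 = -4·(3)^3 - 27·(7)^2 = -1431 is or is not a square in Q. Here disc(f) = -1431 is not a perfect square in Q, so the Galois group of f over Q is not contained in A_3 and must be all of S_3. The splitting field has degree |S_3| = 6 over Q, so [K : Q] = 6.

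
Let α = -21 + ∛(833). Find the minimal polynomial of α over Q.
m_α(x) = x^3 + 63x^2 + 1323x + 8428

Set β = α + 21 = ∛(833), so β^3 = 833. Then (α + 21)^3 - 833 = 0, i.e. α is a root of g(x) = (x + 21)^3 - 833 = x^3 + 63x^2 + 1323x + 8428. Since g(x) = h(x + 21) where h(x) = x^3 - 833, and h is irreducible over Q (because 833 is not a perfect cube, so h has no rational root, and a monic cubic with no rational root is irreducible), g is also irreducible (irreducibility is preserved under the substitution x → x + 21). Hence m_α(x) = x^3 + 63x^2 + 1323x + 8428.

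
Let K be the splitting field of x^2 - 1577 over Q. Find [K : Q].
[K : Q] = 2

f(x) = x^2 - 1577 factors as (x - √1577)(x + √1577). The splitting field is K = Q(√1577). Since 1577 is squarefree and > 1, it is not a perfect square, so x^2 - 1577 is irreducible over Q and [Q(√1577) : Q] = 2. Hence [K : Q] = 2.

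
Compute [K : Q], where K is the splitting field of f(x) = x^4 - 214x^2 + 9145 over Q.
[K : Q] = 4

Solving the quadratic in x^2: x^2 = (214 ± √(214^2 - 4·9145))/2 = (214 ± √9216)/2 = (214 ± 96)/2, giving x^2 = 59 or x^2 = 155. So f(x) = (x^2 - 59)(x^2 - 155) and the roots of f are ±√59, ±√155. Hence the splitting field is K = Q(√59, √155). Since 59 and 155 are distinct squarefree integers > 1, their product 9145 is not a perfect square, so √155 ∉ Q(√59). By the tower law [K:Q] = [Q(√59,√155):Q(√59)] · [Q(√59):Q] = 2 · 2 = 4.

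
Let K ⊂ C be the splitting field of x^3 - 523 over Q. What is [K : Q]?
[K : Q] = 6

The roots of x^3 - 523 are ∛523, ω∛523, ω^2∛523 where ω = e^(2πi/3) is a primitive cube root of unity, so K = Q(∛523, ω). Now [Q(∛523):Q] = 3 (since 523 is not a perfect cube, x^3 - 523 is irreducible) and [Q(ω):Q] = 2. Both 2 and 3 divide [K:Q], and [K:Q] ≤ 3·2 = 6, so [K:Q] = 6. (Equivalently: Q(∛523) ⊂ R but ω ∉ R, so [K : Q(∛523)] = 2.)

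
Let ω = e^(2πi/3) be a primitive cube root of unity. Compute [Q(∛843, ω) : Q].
[Q(∛843, ω) : Q] = 6

[Q(∛843):Q] = 3 (min poly x^3 - 843, irreducible since 843 is not a perfect cube). [Q(ω):Q] = 2 (min poly x^2 + x + 1). Since Q(∛843) ⊂ R and ω ∉ R, we have ω ∉ Q(∛843), so x^2 + x + 1 remains irreducible over Q(∛843) and [Q(∛843, ω) : Q(∛843)] = 2. By the tower law, [Q(∛843, ω) : Q] = 3 · 2 = 6. (In fact Q(∛843, ω) is the splitting field of x^3 - 843 over Q.)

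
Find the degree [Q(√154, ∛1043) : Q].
[Q(√154, ∛1043) : Q] = 6

Let L = Q(√154, ∛1043). Since Q(√154) ⊂ L and [Q(√154):Q] = 2, the tower law gives 2 | [L:Q]. Likewise Q(∛1043) ⊂ L with [Q(∛1043):Q] = 3 (because 1043 is not a perfect cube), so 3 | [L:Q]. As gcd(2,3) = 1, [L:Q] is divisible by 6. Conversely L is generated over Q by √154 and ∛1043, so [L:Q] ≤ 2·3 = 6. Therefore [Q(√154, ∛1043) : Q] = 6.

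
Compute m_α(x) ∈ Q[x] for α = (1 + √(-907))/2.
m_α(x) = x^2 - x + 227

From 2α - 1 = √(-907), squaring gives (2α - 1)^2 = -907, i.e. 4α^2 - 4α + 1 = -907, so α^2 - α + (1 + 907)/4 = 0. Since -907 ≡ 1 (mod 4), (1 + 907)/4 = 227 ∈ Z. The polynomial x^2 - x + 227 has discriminant 1 - 4·(227) = -907, which is not a perfect square in Q (d = -907 is squarefree and ≠ 1), so x^2 - x + 227 is irreducible over Q. It is the minimal polynomial of α.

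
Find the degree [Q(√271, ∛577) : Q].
[Q(√271, ∛577) : Q] = 6

Let L = Q(√271, ∛577). Since Q(√271) ⊂ L and [Q(√271):Q] = 2, the tower law gives 2 | [L:Q]. Likewise Q(∛577) ⊂ L with [Q(∛577):Q] = 3 (because 577 is not a perfect cube), so 3 | [L:Q]. As gcd(2,3) = 1, [L:Q] is divisible by 6. Conversely L is generated over Q by √271 and ∛577, so [L:Q] ≤ 2·3 = 6. Therefore [Q(√271, ∛577) : Q] = 6.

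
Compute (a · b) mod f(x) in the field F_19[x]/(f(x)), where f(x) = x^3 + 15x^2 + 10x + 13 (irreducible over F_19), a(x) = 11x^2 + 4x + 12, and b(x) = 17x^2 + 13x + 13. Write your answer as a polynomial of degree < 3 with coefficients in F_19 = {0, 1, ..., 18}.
a · b ≡ 9x^2 + 5x + 1 (mod f(x))

Multiply in F_19[x]: a(x)·b(x) = (11x^2 + 4x + 12)·(17x^2 + 13x + 13) = 16x^4 + 2x^3 + 18x + 4. This has degree ≥ 3, so divide by f(x) over F_19: 16x^4 + 2x^3 + 18x + 4 = (16x + 9)·(x^3 + 15x^2 + 10x + 13) + (9x^2 + 5x + 1). Hence a·b ≡ 9x^2 + 5x + 1 (mod f). (F_19[x]/(f) is a field with 19^3 = 6859 elements since f is irreducible of degree 3.)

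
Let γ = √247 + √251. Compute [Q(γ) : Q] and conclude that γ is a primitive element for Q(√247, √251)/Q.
[Q(γ) : Q] = 4 (equivalently, Q(γ) = Q(√247, √251))

Obviously Q(γ) ⊆ Q(√247, √251), and [Q(√247, √251):Q] = 4 (since 247, 251 are distinct squarefree integers > 1 with 61997 not a perfect square). To show equality we compute the minimal polynomial of γ. From γ = √247 + √251: γ^2 = 247 + 2√(61997) + 251 = 498 + 2√(61997), so γ^2 - 498 = 2√(61997); squaring, (γ^2 - 498)^2 = 4·61997, i.e. γ^4 - 996γ^2 + 248004 - 247988 = 0, i.e. γ^4 - 996γ^2 + 16 = 0. So γ is a root of x^4 - 996x^2 + 16. This polynomial is irreducible over Q: it has no rational root (each ±√247 ± √251 is irrational), and any factorization into two quadratics over Q would force √(61997) ∈ Q (pairing opposite roots) or √247, √251 ∈ Q (other pairings), all impossible. Hence [Q(γ):Q] = 4 = [Q(√247, √251):Q], so Q(γ) = Q(√247, √251).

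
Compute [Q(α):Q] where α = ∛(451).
[Q(α):Q] = 3

The minimal polynomial of α is x^3 - 451, irreducible over Q since 451 is not a perfect cube (so x^3 - 451 has no rational root). Hence [Q(α):Q] = deg(m_α) = 3.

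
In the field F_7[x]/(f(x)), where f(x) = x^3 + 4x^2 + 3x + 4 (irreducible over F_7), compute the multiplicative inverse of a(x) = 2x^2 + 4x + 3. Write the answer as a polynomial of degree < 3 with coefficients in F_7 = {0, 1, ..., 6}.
a(x)^(-1) ≡ x^2 + 3x + 3 (mod f(x))

Since f is irreducible over F_7, F_7[x]/(f) is a field and a(x) ≠ 0 has an inverse. Apply the extended Euclidean algorithm to f(x) and a(x) in F_7[x]: f(x) = (4x + 1)·a(x) + (x + 1);  a(x) = (2x + 2)·(x + 1) + (1). The last nonzero remainder is the constant 1 = gcd(f, a) in F_7. Back-substituting through the division chain expresses 1 = s(x)·a(x) + t(x)·f(x) with s(x) ≡ x^2 + 3x + 3 (mod f), so a(x)^(-1) ≡ s(x) = x^2 + 3x + 3 (mod f). Check: (2x^2 + 4x + 3)·(x^2 + 3x + 3) = 2x^4 + 3x^3 + 2 ≡ 1 (mod x^3 + 4x^2 + 3x + 4).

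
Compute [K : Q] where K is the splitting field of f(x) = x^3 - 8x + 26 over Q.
[K : Q] = 6

By the rational root test, any rational root of the monic integer polynomial f(x) = x^3 - 8x + 26 must be an integer dividing the constant term 26, i.e. one of ±{1, 2, 13, 26}. Evaluating: f(1) = 19, f(-1) = 33, f(2) = 18, f(-2) = 34, f(13) = 2119, f(-13) = -2067, f(26) = 17394, f(-26) = -17342; none is 0, so f has no rational root and is therefore irreducible over Q (a cubic with no linear factor over a field is irreducible). For an irreducible cubic, the Galois group is A_3 or S_3 according as the discriminant disc(f) = -4a^3 - 27b^2 = -4·(-8)^3 - 27·(26)^2 = -16204 is or is not a square in Q. Here disc(f) = -16204 is not a perfect square in Q, so the Galois group of f over Q is not contained in A_3 and must be all of S_3. The splitting field has degree |S_3| = 6 over Q, so [K : Q] = 6.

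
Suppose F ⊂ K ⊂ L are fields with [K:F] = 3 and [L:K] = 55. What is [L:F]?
[L:F] = 165

The tower law says that for any tower of field extensions F ⊂ K ⊂ L with finite degrees, [L:F] = [L:K] · [K:F]. Here this gives [L:F] = 55 · 3 = 165.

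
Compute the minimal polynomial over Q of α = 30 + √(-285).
m_α(x) = x^2 - 60x + 1185

From α - 30 = √(-285), squaring gives (α - 30)^2 = -285, i.e. α^2 - 60α + 900 = -285, so α^2 - 60α + 1185 = 0. The discriminant of x^2 - 60x + 1185 is (-60)^2 - 4·(1185) = 3600 - 4740 = -1140, and 4·(-285) is not a perfect square in Q since -285 is squarefree and ≠ 1. Hence x^2 - 60x + 1185 is irreducible over Q and is the minimal polynomial of α.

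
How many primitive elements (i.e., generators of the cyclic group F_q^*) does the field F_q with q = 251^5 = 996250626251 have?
There are φ(996250626250) = 362272900000 primitive elements

F_q^* is cyclic of order q - 1 = 996250626250. A cyclic group of order m has exactly φ(m) generators. Here m = 996250626250 = 2 · 5^4 · 11^2 · 6586781, so the number of primitive elements is φ(996250626250) = 362272900000.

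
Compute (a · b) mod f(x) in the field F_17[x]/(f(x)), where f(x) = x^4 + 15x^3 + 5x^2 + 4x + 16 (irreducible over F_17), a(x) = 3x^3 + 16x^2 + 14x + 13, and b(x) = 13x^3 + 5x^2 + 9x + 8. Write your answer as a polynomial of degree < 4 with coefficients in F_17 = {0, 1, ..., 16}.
a · b ≡ 2x^3 + 9x^2 + 7x + 1 (mod f(x))

Multiply in F_17[x]: a(x)·b(x) = (3x^3 + 16x^2 + 14x + 13)·(13x^3 + 5x^2 + 9x + 8) = 5x^6 + 2x^5 + 16x^3 + 13x^2 + 8x + 2. This has degree ≥ 4, so divide by f(x) over F_17: 5x^6 + 2x^5 + 16x^3 + 13x^2 + 8x + 2 = (5x^2 + 12x + 16)·(x^4 + 15x^3 + 5x^2 + 4x + 16) + (2x^3 + 9x^2 + 7x + 1). Hence a·b ≡ 2x^3 + 9x^2 + 7x + 1 (mod f). (F_17[x]/(f) is a field with 17^4 = 83521 elements since f is irreducible of degree 4.)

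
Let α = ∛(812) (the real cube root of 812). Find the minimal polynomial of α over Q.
m_α(x) = x^3 - 812

α satisfies α^3 = 812, so x^3 - 812 annihilates α. By the rational root test, a rational root p/q (in lowest terms) of x^3 - 812 would satisfy p^3 = 812 q^3, forcing q = 1 and p^3 = 812; but 812 is not a perfect cube, contradiction. A monic cubic over Q with no rational root is irreducible (any nontrivial factorization would include a linear factor). Hence x^3 - 812 is the minimal polynomial of α, and in particular [Q(α):Q] = 3.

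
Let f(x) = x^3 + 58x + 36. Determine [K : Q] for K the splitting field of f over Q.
[K : Q] = 6

By the rational root test, any rational root of the monic integer polynomial f(x) = x^3 + 58x + 36 must be an integer dividing the constant term 36, i.e. one of ±{1, 2, 3, 4, 6, 9, 12, 18, 36}. Evaluating: f(1) = 95, f(-1) = -23, f(2) = 160, f(-2) = -88, f(3) = 237, f(-3) = -165, f(4) = 332, f(-4) = -260, f(6) = 600, f(-6) = -528, f(9) = 1287, f(-9) = -1215, f(12) = 2460, f(-12) = -2388, f(18) = 6912, f(-18) = -6840, f(36) = 48780, f(-36) = -48708; none is 0, so f has no rational root and is therefore irreducible over Q (a cubic with no linear factor over a field is irreducible). For an irreducible cubic, the Galois group is A_3 or S_3 according as the discriminant disc(f) = -4a^3 - 27b^2 = -4·(58)^3 - 27·(36)^2 = -815440 is or is not a square in Q. Here disc(f) = -815440 is not a perfect square in Q, so the Galois group of f over Q is not contained in A_3 and must be all of S_3. The splitting field has degree |S_3| = 6 over Q, so [K : Q] = 6.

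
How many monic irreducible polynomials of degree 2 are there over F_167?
There are 13861 monic irreducible polynomials of degree 2 over F_167

Each element of F_{167^2} that lies in no proper subfield is a root of exactly one monic irreducible of degree 2 over F_167, and each such polynomial has 2 distinct roots in F_{167^2}. By Möbius inversion the count is N_167(2) = (1/2) Σ_{d|2} μ(2/d) · 167^d = (1/2)(μ(2)·167^1 + μ(1)·167^2) = 27722/2 = 13861.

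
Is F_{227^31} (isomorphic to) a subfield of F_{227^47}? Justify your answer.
No: F_{227^31} is not a subfield of F_{227^47}

F_{p^m} embeds in F_{p^n} iff m | n. Here 31 ∤ 47 (since 47 = 1·31 + 16 with remainder 16 ≠ 0), so F_{227^31} is not a subfield of F_{227^47}. Equivalently: if it were, the tower law would give 31 = [F_{227^31}:F_227] dividing [F_{227^47}:F_227] = 47, contradiction.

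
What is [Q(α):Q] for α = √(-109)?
[Q(α):Q] = 2

[Q(α):Q] equals the degree of the minimal polynomial of α. Here α^2 = -109 and x^2 + 109 is irreducible (d = -109 is squarefree, ≠ 1, hence not a square), so deg(m_α) = 2. Thus [Q(α):Q] = 2.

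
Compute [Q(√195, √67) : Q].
[Q(√195, √67) : Q] = 4

[Q(√195):Q] = 2 (min poly x^2 - 195, irreducible since 195 is squarefree > 1). For the top step, suppose √67 ∈ Q(√195), say √67 = c + d√195 with c, d ∈ Q. Squaring: 67 = c^2 + 195d^2 + 2cd√195. Since √195 ∉ Q this forces 2cd = 0. If d = 0 then √67 = c ∈ Q, contradicting 67 squarefree > 1. If c = 0 then 67 = 195d^2, so 195·67 = (195d)^2 is a perfect square in Q — but 195·67 = 13065 is not a perfect square (since 195 and 67 are distinct squarefree integers). Contradiction. Hence √67 ∉ Q(√195), so x^2 - 67 stays irreducible over Q(√195) and [Q(√195, √67) : Q(√195)] = 2. By the tower law, [Q(√195, √67) : Q] = 2 · 2 = 4.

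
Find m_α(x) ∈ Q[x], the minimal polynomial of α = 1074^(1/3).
m_α(x) = x^3 - 1074

α satisfies α^3 = 1074, so x^3 - 1074 annihilates α. By the rational root test, a rational root p/q (in lowest terms) of x^3 - 1074 would satisfy p^3 = 1074 q^3, forcing q = 1 and p^3 = 1074; but 1074 is not a perfect cube, contradiction. A monic cubic over Q with no rational root is irreducible (any nontrivial factorization would include a linear factor). Hence x^3 - 1074 is the minimal polynomial of α, and in particular [Q(α):Q] = 3.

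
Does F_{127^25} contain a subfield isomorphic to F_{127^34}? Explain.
No: F_{127^34} is not a subfield of F_{127^25}

F_{p^m} embeds in F_{p^n} iff m | n. Here 34 ∤ 25 (since 25 = 0·34 + 25 with remainder 25 ≠ 0), so F_{127^34} is not a subfield of F_{127^25}. Equivalently: if it were, the tower law would give 34 = [F_{127^34}:F_127] dividing [F_{127^25}:F_127] = 25, contradiction.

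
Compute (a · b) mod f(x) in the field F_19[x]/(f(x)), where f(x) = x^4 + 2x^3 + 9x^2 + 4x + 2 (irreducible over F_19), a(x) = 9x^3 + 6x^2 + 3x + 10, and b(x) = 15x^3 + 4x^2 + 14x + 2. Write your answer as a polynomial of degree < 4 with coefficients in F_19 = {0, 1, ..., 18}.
a · b ≡ 14x^3 + 15x^2 + 18x + 2 (mod f(x))

Multiply in F_19[x]: a(x)·b(x) = (9x^3 + 6x^2 + 3x + 10)·(15x^3 + 4x^2 + 14x + 2) = 2x^6 + 12x^5 + 5x^4 + 17x^3 + 18x^2 + 13x + 1. This has degree ≥ 4, so divide by f(x) over F_19: 2x^6 + 12x^5 + 5x^4 + 17x^3 + 18x^2 + 13x + 1 = (2x^2 + 8x + 9)·(x^4 + 2x^3 + 9x^2 + 4x + 2) + (14x^3 + 15x^2 + 18x + 2). Hence a·b ≡ 14x^3 + 15x^2 + 18x + 2 (mod f). (F_19[x]/(f) is a field with 19^4 = 130321 elements since f is irreducible of degree 4.)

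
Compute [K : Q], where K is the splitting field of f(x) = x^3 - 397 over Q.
[K : Q] = 6

The roots of x^3 - 397 are ∛397, ω∛397, ω^2∛397 where ω = e^(2πi/3) is a primitive cube root of unity, so K = Q(∛397, ω). Now [Q(∛397):Q] = 3 (since 397 is not a perfect cube, x^3 - 397 is irreducible) and [Q(ω):Q] = 2. Both 2 and 3 divide [K:Q], and [K:Q] ≤ 3·2 = 6, so [K:Q] = 6. (Equivalently: Q(∛397) ⊂ R but ω ∉ R, so [K : Q(∛397)] = 2.)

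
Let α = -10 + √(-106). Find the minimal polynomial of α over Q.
m_α(x) = x^2 + 20x + 206

From α + 10 = √(-106), squaring gives (α + 10)^2 = -106, i.e. α^2 + 20α + 100 = -106, so α^2 + 20α + 206 = 0. The discriminant of x^2 + 20x + 206 is (20)^2 - 4·(206) = 400 - 824 = -424, and 4·(-106) is not a perfect square in Q since -106 is squarefree and ≠ 1. Hence x^2 + 20x + 206 is irreducible over Q and is the minimal polynomial of α.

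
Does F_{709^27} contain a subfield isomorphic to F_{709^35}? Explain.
No: F_{709^35} is not a subfield of F_{709^27}

F_{p^m} embeds in F_{p^n} iff m | n. Here 35 ∤ 27 (since 27 = 0·35 + 27 with remainder 27 ≠ 0), so F_{709^35} is not a subfield of F_{709^27}. Equivalently: if it were, the tower law would give 35 = [F_{709^35}:F_709] dividing [F_{709^27}:F_709] = 27, contradiction.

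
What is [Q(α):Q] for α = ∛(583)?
[Q(α):Q] = 3

The minimal polynomial of α is x^3 - 583, irreducible over Q since 583 is not a perfect cube (so x^3 - 583 has no rational root). Hence [Q(α):Q] = deg(m_α) = 3.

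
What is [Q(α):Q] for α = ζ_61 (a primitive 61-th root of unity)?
[Q(α):Q] = 60

The minimal polynomial of ζ_61 over Q is the 61-th cyclotomic polynomial Φ_61(x), which is irreducible over Q and has degree φ(61) = 60. Hence [Q(α):Q] = φ(61) = 60.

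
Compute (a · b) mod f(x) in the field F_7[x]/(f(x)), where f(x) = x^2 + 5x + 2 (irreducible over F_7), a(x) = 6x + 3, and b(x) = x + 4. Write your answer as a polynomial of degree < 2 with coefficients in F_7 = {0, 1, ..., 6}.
a · b ≡ 4x (mod f(x))

Multiply in F_7[x]: a(x)·b(x) = (6x + 3)·(x + 4) = 6x^2 + 6x + 5. This has degree ≥ 2, so divide by f(x) over F_7: 6x^2 + 6x + 5 = (6)·(x^2 + 5x + 2) + (4x). Hence a·b ≡ 4x (mod f). (F_7[x]/(f) is a field with 7^2 = 49 elements since f is irreducible of degree 2.)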